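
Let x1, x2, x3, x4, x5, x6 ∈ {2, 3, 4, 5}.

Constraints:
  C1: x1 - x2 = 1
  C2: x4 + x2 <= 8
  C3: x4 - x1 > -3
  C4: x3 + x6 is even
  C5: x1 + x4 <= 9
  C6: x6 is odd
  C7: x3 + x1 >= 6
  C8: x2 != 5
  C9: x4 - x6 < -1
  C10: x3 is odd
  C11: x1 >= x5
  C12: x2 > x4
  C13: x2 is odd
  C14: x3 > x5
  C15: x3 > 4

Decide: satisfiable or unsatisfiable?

The assignment x1 = 4, x2 = 3, x3 = 5, x4 = 2, x5 = 4, x6 = 5 works:
  constraint 1 holds since x1 - x2 = 1.
  constraint 2 holds since x4 + x2 = 5.
  constraint 3 holds since x4 - x1 = -2.
The rest check out directly.

Satisfiable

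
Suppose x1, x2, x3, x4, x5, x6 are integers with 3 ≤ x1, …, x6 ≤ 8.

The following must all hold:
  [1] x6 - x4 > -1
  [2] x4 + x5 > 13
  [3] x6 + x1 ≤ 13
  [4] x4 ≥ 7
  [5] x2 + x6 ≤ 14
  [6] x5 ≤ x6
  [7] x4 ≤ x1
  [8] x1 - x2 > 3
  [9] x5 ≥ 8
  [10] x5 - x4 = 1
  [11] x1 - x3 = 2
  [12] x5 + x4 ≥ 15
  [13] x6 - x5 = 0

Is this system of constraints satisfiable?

Unsatisfiable

From constraints 6 and 9: x6 ≥ x5 ≥ 8. From constraints 4 and 7: x1 ≥ x4 ≥ 7. Hence x6 + x1 ≥ 15. But constraint 3 requires x6 + x1 ≤ 13, and 13 < 15. Contradiction.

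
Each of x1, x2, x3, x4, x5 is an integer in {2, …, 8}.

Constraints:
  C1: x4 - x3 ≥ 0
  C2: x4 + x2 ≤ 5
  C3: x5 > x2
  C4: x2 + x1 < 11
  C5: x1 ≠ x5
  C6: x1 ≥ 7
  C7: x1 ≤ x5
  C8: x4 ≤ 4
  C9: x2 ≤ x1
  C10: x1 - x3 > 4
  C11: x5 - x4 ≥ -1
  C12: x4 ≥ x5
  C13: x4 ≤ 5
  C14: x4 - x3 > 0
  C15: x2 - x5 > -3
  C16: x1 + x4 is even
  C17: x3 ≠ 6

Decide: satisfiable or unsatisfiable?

From constraints 6 and 7: x5 ≥ x1 and x1 ≥ 7, so x5 ≥ 7. From constraints 8 and 12: x5 ≤ x4 and x4 ≤ 4, so x5 ≤ 4. But 4 < 7, so no value of x5 works.

Unsatisfiable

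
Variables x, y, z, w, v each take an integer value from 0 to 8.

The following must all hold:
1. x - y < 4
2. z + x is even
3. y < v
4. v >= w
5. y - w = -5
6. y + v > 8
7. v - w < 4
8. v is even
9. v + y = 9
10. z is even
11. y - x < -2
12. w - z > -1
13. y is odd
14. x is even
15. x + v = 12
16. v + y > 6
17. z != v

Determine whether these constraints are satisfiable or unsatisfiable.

Satisfiable

Setting (x, y, z, w, v) = (4, 1, 4, 6, 8) satisfies everything: constraint 1: x - y = 3; constraint 5: y - w = -5; constraint 6: y + v = 9, and the others follow.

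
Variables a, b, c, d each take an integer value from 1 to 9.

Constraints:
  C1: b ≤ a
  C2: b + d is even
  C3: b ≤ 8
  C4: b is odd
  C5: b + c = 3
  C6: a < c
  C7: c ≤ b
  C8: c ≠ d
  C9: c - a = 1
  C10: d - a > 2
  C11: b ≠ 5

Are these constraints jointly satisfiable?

Constraints 1, 6, and 7 give c ≤ b, b ≤ a, a < c. Chaining: c ≤ b ≤ a < c, which forces c < c — impossible.

Unsatisfiable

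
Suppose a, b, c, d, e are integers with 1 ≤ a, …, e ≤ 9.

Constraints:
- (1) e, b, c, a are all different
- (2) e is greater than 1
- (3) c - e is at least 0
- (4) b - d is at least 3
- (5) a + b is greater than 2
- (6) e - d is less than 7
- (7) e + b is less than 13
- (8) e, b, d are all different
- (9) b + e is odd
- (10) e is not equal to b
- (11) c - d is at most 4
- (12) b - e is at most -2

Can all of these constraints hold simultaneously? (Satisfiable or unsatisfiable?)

Unsatisfiable

Constraints 3, 4, 11, and 12 give e − b ≥ 2, b − d ≥ 3, d − c ≥ -4, c − e ≥ 0.
Adding all 4 inequalities: the left sides telescope to 0, and the right sides sum to 2 + 3 + (-4) + 0 = 1. So 0 ≥ 1, which is false.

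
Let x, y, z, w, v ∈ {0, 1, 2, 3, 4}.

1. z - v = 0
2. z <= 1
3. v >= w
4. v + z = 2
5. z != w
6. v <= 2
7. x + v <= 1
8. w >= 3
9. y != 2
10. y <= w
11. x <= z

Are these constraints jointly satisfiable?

Unsatisfiable

From constraint 8: w ≥ 3. From constraints 3 and 6: w ≤ v and v ≤ 2, so w ≤ 2. But 2 < 3, so no value of w works.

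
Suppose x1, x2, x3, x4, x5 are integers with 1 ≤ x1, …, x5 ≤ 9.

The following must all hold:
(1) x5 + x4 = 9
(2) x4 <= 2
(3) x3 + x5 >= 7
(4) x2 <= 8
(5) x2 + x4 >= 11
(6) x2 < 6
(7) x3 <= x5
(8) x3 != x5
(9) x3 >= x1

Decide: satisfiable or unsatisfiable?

From constraint 4: x2 ≤ 8. From constraint 2: x4 ≤ 2. Hence x2 + x4 ≤ 10. But constraint 5 requires x2 + x4 ≥ 11, and 11 > 10. Contradiction.

Unsatisfiable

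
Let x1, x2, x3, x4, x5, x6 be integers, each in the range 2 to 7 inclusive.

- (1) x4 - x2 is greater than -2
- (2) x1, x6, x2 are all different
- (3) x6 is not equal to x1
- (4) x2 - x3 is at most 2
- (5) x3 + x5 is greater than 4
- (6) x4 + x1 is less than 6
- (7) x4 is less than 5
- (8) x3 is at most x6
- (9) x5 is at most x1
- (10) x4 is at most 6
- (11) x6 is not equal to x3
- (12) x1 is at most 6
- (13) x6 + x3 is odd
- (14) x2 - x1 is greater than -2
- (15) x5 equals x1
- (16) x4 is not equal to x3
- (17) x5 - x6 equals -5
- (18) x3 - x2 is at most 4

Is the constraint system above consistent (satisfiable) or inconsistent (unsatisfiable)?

The assignment x1 = 2, x2 = 3, x3 = 4, x4 = 2, x5 = 2, x6 = 7 works:
  constraint 1 holds since x4 - x2 = -1.
  constraint 4 holds since x2 - x3 = -1.
  constraint 5 holds since x3 + x5 = 6.
The rest check out directly.

Satisfiable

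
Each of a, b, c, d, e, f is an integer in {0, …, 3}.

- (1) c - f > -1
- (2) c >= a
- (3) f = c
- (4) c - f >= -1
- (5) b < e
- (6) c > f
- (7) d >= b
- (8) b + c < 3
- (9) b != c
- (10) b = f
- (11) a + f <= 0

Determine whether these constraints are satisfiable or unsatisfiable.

Unsatisfiable

From constraints 3 and 10, b = f = c, so b = c. But constraint 9 says b ≠ c. Contradiction.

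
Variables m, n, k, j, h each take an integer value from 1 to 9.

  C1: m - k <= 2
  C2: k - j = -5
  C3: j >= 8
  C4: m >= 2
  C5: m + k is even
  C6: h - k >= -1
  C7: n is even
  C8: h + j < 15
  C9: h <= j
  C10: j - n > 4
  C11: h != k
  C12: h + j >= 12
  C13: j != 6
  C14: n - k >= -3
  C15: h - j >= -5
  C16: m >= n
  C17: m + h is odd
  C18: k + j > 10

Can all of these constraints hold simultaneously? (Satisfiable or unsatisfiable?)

Satisfiable

The assignment m = 3, n = 2, k = 3, j = 8, h = 4 works:
  constraint 1 holds since m - k = 0.
  constraint 2 holds since k - j = -5.
  constraint 6 holds since h - k = 1.
The rest check out directly.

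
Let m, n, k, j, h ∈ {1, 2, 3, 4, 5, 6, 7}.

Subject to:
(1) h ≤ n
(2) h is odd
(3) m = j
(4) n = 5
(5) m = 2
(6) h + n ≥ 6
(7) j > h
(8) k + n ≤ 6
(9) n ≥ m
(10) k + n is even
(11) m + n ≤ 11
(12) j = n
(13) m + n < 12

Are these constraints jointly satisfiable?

Constraint 5 fixes m = 2 and constraint 4 fixes n = 5. Constraints 3 and 12 give m = j = n, so m = n. But 2 ≠ 5 — contradiction.

Unsatisfiable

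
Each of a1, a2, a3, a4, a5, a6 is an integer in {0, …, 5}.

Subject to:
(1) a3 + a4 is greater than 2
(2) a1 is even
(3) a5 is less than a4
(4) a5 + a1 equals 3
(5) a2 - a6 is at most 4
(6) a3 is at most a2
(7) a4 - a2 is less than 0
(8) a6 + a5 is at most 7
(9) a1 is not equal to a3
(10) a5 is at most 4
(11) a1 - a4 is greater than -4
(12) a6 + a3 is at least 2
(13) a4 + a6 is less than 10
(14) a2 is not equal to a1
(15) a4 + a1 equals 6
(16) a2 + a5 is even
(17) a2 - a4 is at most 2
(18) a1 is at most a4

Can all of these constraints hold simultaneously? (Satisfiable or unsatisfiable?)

Satisfiable

Take a1 = 2, a2 = 5, a3 = 1, a4 = 4, a5 = 1, a6 = 3. Then constraint 1: a3 + a4 = 5; constraint 4: a5 + a1 = 3; constraint 5: a2 - a6 = 2, and every other listed constraint is also met.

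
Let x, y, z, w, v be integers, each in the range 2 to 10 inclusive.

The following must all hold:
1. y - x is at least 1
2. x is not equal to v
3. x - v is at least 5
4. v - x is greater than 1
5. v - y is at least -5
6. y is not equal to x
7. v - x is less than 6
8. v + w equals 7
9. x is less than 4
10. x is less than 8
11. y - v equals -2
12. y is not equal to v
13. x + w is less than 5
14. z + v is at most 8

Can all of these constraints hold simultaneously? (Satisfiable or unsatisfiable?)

Constraints 1, 3, and 5 give x − v ≥ 5, v − y ≥ -5, y − x ≥ 1.
Adding all 3 inequalities: the left sides telescope to 0, and the right sides sum to 5 + (-5) + 1 = 1. So 0 ≥ 1, which is false.

Unsatisfiable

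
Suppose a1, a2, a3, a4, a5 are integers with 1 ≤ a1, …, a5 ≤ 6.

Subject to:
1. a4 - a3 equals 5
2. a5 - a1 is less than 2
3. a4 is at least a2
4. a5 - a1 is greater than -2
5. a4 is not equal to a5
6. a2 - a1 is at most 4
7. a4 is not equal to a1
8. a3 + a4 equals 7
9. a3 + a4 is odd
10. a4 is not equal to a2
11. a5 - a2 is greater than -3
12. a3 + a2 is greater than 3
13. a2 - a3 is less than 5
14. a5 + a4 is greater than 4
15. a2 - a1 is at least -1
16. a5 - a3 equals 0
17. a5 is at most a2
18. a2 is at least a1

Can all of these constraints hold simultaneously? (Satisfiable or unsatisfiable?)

Satisfiable

Try a1 = 2, a2 = 3, a3 = 1, a4 = 6, a5 = 1.
Check constraint 1: a4 - a3 = 5; constraint 2: a5 - a1 = -1; constraint 4: a5 - a1 = -1. The remaining constraints are straightforward to verify.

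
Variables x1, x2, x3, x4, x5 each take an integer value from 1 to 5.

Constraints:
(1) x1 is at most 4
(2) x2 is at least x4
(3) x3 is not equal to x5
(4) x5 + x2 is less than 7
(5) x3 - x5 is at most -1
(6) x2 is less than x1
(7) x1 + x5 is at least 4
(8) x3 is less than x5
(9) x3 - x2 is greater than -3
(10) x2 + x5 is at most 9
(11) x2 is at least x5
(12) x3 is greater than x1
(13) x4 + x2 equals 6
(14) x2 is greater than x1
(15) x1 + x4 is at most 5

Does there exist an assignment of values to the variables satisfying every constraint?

Constraints 6, 8, 11, and 12 give x5 ≤ x2, x2 < x1, x1 < x3, x3 < x5. Chaining: x5 ≤ x2 < x1 < x3 < x5, which forces x5 < x5 — impossible.

Unsatisfiable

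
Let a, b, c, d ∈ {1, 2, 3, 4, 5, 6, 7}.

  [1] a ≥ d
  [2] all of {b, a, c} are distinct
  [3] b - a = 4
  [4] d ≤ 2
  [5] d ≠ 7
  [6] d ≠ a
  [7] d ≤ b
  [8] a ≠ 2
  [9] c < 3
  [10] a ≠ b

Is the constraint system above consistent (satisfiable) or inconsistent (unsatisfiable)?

Setting (a, b, c, d) = (3, 7, 1, 1) satisfies everything: constraint 2: values 7, 3, 1 are distinct; constraint 3: b - a = 4, and the others follow.

Satisfiable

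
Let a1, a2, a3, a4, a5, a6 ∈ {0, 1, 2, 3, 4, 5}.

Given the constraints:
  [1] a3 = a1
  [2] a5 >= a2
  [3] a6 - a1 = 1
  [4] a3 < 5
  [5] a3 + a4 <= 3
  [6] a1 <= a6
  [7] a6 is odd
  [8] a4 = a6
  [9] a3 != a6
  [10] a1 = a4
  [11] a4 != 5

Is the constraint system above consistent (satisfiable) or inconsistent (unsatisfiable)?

From constraints 1, 8, and 10, a3 = a1 = a4 = a6, so a3 = a6. But constraint 9 says a3 ≠ a6. Contradiction.

Unsatisfiable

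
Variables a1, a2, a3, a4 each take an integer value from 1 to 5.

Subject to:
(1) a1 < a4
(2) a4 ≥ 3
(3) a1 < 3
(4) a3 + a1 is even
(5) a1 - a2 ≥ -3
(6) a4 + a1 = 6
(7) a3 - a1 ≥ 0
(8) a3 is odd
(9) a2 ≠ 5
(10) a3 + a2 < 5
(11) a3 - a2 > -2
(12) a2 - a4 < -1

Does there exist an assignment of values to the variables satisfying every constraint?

The assignment a1 = 1, a2 = 1, a3 = 1, a4 = 5 works:
  constraint 5 holds since a1 - a2 = 0.
  constraint 6 holds since a4 + a1 = 6.
The rest check out directly.

Satisfiable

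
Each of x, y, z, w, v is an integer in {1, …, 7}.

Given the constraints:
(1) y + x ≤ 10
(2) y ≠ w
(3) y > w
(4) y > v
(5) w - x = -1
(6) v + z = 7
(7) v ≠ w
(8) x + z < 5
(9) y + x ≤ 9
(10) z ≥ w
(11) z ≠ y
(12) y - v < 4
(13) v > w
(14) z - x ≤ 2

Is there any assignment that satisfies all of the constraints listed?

The assignment x = 2, y = 7, z = 1, w = 1, v = 6 works:
  constraint 1 holds since y + x = 9.
  constraint 5 holds since w - x = -1.
  constraint 6 holds since v + z = 7.
The rest check out directly.

Satisfiable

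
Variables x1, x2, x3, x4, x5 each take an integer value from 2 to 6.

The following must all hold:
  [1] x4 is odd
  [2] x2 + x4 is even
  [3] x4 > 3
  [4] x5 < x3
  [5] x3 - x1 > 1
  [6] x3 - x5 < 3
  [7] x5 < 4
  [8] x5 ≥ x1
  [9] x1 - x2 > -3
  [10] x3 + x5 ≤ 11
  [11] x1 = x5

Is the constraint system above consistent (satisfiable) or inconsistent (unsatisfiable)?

Satisfiable

One satisfying assignment is x1 = 3, x2 = 3, x3 = 5, x4 = 5, x5 = 3.
For the less obvious constraints — constraint 5: x3 - x1 = 2; constraint 6: x3 - x5 = 2; constraint 9: x1 - x2 = 0 — and the others hold by inspection.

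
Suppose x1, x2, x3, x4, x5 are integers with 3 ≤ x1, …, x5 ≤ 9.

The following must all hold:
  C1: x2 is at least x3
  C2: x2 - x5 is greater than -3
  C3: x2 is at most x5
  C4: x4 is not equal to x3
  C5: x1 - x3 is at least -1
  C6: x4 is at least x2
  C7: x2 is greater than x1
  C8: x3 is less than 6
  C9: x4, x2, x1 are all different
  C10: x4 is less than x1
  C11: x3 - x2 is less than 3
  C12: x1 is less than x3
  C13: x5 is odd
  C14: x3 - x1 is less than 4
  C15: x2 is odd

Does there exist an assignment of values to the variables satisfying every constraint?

Constraints 1, 6, 10, and 12 give x4 < x1, x1 < x3, x3 ≤ x2, x2 ≤ x4. Chaining: x4 < x1 < x3 ≤ x2 ≤ x4, which forces x4 < x4 — impossible.

Unsatisfiable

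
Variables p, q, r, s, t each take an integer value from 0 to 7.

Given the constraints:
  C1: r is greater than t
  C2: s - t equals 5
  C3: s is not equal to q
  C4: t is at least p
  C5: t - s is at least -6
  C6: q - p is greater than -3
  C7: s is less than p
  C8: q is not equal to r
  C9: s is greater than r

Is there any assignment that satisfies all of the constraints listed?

Unsatisfiable

Constraints 1, 4, 7, and 9 give s < p, p ≤ t, t < r, r < s. Chaining: s < p ≤ t < r < s, which forces s < s — impossible.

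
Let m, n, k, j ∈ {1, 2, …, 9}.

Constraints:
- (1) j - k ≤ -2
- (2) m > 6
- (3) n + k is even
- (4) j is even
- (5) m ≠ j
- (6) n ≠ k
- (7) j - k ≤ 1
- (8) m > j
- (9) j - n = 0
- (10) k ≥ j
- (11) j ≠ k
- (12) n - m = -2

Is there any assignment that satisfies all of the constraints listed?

Satisfiable

One satisfying assignment is m = 8, n = 6, k = 8, j = 6.
For the less obvious constraints — constraint 1: j - k = -2; constraint 7: j - k = -2; constraint 9: j - n = 0 — and the others hold by inspection.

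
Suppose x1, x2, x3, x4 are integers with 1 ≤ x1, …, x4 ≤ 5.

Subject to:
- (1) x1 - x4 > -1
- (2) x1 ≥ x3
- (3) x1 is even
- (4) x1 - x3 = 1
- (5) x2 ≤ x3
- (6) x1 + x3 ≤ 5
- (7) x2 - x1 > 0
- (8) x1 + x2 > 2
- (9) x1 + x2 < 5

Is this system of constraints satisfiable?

Unsatisfiable

Constraints 2, 5, and 7 give x1 < x2, x2 ≤ x3, x3 ≤ x1. Chaining: x1 < x2 ≤ x3 ≤ x1, which forces x1 < x1 — impossible.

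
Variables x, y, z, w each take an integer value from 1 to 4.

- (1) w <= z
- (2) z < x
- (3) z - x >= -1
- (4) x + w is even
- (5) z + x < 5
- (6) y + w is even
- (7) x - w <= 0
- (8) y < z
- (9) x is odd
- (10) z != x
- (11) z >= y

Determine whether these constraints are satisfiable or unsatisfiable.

Constraints 1, 2, and 7 give w ≤ z, z < x, x ≤ w. Chaining: w ≤ z < x ≤ w, which forces w < w — impossible.

Unsatisfiable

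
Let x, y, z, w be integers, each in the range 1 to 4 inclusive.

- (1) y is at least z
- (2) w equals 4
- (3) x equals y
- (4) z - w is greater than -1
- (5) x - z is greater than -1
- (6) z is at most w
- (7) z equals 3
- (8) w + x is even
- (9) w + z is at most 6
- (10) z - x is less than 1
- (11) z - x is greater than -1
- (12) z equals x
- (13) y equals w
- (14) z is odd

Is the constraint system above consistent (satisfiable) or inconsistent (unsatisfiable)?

Unsatisfiable

Constraint 7 fixes z = 3 and constraint 2 fixes w = 4. Constraints 3, 12, and 13 give z = x = y = w, so z = w. But 3 ≠ 4 — contradiction.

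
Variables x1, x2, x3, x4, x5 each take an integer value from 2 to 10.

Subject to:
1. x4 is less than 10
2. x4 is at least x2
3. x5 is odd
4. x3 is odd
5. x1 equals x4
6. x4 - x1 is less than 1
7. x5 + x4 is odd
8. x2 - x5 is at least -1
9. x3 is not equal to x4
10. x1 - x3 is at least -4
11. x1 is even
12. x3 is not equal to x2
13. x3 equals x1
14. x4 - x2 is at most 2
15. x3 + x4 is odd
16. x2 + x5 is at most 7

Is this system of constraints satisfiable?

Unsatisfiable

From constraints 5 and 13, x3 = x1 = x4, so x3 = x4. But constraint 9 says x3 ≠ x4. Contradiction.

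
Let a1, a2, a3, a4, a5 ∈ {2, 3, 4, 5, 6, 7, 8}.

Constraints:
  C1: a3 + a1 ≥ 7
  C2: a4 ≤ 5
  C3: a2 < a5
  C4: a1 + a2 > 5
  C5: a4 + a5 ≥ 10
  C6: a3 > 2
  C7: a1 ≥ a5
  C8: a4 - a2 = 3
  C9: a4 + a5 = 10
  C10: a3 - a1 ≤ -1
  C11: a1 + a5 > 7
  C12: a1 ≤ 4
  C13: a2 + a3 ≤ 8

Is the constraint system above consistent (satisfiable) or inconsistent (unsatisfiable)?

From constraint 2: a4 ≤ 5. From constraints 7 and 12: a5 ≤ a1 ≤ 4. Hence a4 + a5 ≤ 9. But constraint 5 requires a4 + a5 ≥ 10, and 10 > 9. Contradiction.

Unsatisfiable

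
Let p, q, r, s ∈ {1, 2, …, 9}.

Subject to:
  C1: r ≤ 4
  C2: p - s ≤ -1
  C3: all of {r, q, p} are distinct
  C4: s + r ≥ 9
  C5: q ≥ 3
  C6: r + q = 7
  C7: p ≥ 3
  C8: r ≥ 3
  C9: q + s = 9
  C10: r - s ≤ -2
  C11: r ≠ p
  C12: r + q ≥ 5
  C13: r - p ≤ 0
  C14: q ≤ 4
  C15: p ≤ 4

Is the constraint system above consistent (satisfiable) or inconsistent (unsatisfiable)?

Constraints 1, 5, 7, 8, 14, and 15 confine each of r, q, p to the 2 values {3, 4}.
Constraint 3 requires all 3 of them to be distinct, but only 2 values are available — impossible by the pigeonhole principle.

Unsatisfiable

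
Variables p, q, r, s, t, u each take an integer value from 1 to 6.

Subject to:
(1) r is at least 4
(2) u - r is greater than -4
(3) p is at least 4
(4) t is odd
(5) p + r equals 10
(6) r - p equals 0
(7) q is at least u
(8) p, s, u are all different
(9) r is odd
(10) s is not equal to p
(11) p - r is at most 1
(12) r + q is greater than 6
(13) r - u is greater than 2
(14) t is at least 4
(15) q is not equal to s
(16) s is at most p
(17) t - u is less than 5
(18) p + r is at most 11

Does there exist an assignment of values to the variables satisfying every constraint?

One satisfying assignment is p = 5, q = 4, r = 5, s = 1, t = 5, u = 2.
For the less obvious constraints — constraint 2: u - r = -3; constraint 5: p + r = 10; constraint 6: r - p = 0 — and the others hold by inspection.

Satisfiable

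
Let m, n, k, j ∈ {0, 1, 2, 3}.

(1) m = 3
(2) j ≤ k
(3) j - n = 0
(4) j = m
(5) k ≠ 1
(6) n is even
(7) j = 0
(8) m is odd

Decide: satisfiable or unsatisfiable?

Unsatisfiable

Constraint 7 fixes j = 0 and constraint 1 fixes m = 3, but constraint 4 requires j = m. Since 0 ≠ 3, contradiction.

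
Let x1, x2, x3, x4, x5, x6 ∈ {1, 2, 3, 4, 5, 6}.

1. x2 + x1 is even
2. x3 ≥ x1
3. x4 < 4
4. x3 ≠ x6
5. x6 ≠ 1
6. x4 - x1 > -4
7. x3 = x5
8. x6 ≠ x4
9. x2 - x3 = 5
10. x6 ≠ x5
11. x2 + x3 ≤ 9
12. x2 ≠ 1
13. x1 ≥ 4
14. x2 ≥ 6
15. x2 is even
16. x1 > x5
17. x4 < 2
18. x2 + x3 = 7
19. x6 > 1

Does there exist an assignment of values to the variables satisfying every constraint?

Unsatisfiable

From constraint 14: x2 ≥ 6. From constraints 2 and 13: x3 ≥ x1 ≥ 4. Hence x2 + x3 ≥ 10. But constraint 11 requires x2 + x3 ≤ 9, and 9 < 10. Contradiction.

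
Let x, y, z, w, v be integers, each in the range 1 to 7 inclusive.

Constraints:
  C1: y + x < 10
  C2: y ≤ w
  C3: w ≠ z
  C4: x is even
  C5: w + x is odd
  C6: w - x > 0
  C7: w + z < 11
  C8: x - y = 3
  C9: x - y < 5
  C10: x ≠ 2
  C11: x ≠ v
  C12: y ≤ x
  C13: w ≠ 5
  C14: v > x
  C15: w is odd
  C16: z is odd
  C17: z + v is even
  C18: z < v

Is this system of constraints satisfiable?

The assignment x = 6, y = 3, z = 1, w = 7, v = 7 works:
  constraint 1 holds since y + x = 9.
  constraint 6 holds since w - x = 1.
The rest check out directly.

Satisfiable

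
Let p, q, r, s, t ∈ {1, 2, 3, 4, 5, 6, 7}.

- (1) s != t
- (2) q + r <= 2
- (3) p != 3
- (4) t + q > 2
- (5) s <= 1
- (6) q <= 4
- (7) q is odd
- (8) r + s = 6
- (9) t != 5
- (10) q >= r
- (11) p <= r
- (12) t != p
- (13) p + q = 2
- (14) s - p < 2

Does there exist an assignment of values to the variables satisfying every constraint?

From constraints 6 and 10: r ≤ q ≤ 4. From constraint 5: s ≤ 1. Hence r + s ≤ 5. But constraint 8 requires r + s = 6, and 6 > 5. Contradiction.

Unsatisfiable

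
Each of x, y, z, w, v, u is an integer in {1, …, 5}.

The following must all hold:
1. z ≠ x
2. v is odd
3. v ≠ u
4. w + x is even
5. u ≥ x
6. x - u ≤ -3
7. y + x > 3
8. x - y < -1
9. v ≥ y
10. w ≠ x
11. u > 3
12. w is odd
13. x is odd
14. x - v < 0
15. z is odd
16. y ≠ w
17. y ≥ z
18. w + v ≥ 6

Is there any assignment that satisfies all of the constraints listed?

Try x = 1, y = 3, z = 3, w = 5, v = 3, u = 5.
Check constraint 6: x - u = -4; constraint 7: y + x = 4; constraint 8: x - y = -2. The remaining constraints are straightforward to verify.

Satisfiable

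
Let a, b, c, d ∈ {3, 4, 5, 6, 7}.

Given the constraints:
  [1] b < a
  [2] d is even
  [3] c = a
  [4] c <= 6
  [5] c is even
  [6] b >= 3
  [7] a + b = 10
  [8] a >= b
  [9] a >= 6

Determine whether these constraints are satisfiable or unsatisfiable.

Satisfiable

Take a = 6, b = 4, c = 6, d = 4. Then constraint 2: d = 4 is even; constraint 5: c = 6 is even; constraint 7: a + b = 10, and every other listed constraint is also met.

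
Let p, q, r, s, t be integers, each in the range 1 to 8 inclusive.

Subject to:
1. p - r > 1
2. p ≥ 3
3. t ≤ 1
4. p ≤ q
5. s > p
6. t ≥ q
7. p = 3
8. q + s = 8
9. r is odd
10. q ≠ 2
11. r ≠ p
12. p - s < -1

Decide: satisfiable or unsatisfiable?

Unsatisfiable

From constraints 2 and 4: q ≥ p and p ≥ 3, so q ≥ 3. From constraints 3 and 6: q ≤ t and t ≤ 1, so q ≤ 1. But 1 < 3, so no value of q works.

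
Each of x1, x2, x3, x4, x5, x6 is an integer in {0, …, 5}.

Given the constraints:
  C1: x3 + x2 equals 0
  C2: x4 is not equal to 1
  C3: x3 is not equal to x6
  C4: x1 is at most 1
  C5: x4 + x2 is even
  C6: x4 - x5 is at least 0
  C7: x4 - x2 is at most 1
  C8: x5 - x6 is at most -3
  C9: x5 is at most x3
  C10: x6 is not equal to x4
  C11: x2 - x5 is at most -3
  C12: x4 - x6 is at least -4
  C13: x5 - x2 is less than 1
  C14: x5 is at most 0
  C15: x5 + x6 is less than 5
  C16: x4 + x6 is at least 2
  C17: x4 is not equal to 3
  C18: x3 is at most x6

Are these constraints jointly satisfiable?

Unsatisfiable

Constraints 7, 8, 11, and 12 give x4 − x6 ≥ -4, x6 − x5 ≥ 3, x5 − x2 ≥ 3, x2 − x4 ≥ -1.
Adding all 4 inequalities: the left sides telescope to 0, and the right sides sum to (-4) + 3 + 3 + (-1) = 1. So 0 ≥ 1, which is false.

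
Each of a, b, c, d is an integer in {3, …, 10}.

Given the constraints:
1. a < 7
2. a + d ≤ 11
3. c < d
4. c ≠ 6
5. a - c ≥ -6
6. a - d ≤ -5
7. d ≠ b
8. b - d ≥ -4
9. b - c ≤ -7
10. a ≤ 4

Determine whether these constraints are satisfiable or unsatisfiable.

Constraints 5, 6, 8, and 9 give b − d ≥ -4, d − a ≥ 5, a − c ≥ -6, c − b ≥ 7.
Adding all 4 inequalities: the left sides telescope to 0, and the right sides sum to (-4) + 5 + (-6) + 7 = 2. So 0 ≥ 2, which is false.

Unsatisfiable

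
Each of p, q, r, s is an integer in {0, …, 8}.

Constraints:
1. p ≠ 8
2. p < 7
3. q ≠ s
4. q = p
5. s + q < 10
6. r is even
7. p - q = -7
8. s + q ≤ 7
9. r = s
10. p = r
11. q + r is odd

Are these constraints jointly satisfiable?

Unsatisfiable

From constraints 4, 9, and 10, q = p = r = s, so q = s. But constraint 3 says q ≠ s. Contradiction.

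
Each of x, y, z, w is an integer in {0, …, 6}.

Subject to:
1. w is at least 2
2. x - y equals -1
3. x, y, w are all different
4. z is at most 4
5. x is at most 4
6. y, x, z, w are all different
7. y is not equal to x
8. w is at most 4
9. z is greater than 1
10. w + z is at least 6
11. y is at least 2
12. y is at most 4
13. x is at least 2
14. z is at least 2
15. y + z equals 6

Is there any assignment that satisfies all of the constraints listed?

Unsatisfiable

Constraints 1, 4, 5, 8, 11, 12, 13, and 14 confine each of y, x, z, w to the 3 values {2, …, 4}.
Constraint 6 requires all 4 of them to be distinct, but only 3 values are available — impossible by the pigeonhole principle.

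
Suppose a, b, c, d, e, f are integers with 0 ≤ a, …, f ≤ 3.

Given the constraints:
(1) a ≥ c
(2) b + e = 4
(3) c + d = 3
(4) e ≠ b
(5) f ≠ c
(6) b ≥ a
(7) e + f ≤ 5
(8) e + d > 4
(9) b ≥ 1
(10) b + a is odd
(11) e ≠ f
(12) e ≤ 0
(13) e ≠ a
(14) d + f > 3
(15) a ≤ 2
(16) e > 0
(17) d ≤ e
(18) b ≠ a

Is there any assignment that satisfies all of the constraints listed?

Unsatisfiable

From constraints 1 and 15: c ≤ a ≤ 2. From constraints 12 and 17: d ≤ e ≤ 0. Hence c + d ≤ 2. But constraint 3 requires c + d = 3, and 3 > 2. Contradiction.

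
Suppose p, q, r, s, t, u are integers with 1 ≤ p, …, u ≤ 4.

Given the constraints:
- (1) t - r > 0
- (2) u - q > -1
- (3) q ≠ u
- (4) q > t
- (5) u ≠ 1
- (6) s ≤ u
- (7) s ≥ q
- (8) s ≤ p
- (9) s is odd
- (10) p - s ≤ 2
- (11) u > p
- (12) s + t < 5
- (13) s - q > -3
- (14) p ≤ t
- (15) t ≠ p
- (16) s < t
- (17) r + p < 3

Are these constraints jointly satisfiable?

Constraints 4, 7, 8, and 14 give q ≤ s, s ≤ p, p ≤ t, t < q. Chaining: q ≤ s ≤ p ≤ t < q, which forces q < q — impossible.

Unsatisfiable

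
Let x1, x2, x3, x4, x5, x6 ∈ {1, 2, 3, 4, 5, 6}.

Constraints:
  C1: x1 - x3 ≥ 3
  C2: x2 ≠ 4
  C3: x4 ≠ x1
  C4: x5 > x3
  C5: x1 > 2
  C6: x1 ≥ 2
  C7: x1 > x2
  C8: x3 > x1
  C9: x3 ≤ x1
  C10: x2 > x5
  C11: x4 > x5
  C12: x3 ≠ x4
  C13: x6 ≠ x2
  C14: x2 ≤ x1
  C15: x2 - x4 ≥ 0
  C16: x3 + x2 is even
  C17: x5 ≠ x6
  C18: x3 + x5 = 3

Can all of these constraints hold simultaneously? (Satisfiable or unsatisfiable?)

Unsatisfiable

Constraints 4, 7, 8, 11, and 15 give x1 < x3, x3 < x5, x5 < x4, x4 ≤ x2, x2 < x1. Chaining: x1 < x3 < x5 < x4 ≤ x2 < x1, which forces x1 < x1 — impossible.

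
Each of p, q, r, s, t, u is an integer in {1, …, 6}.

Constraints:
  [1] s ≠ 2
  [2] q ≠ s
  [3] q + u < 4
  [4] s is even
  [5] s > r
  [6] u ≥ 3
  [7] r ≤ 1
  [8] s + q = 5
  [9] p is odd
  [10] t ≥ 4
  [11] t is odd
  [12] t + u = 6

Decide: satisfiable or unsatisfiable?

From constraint 10: t ≥ 4. From constraint 6: u ≥ 3. Hence t + u ≥ 7. But constraint 12 requires t + u = 6, and 6 < 7. Contradiction.

Unsatisfiable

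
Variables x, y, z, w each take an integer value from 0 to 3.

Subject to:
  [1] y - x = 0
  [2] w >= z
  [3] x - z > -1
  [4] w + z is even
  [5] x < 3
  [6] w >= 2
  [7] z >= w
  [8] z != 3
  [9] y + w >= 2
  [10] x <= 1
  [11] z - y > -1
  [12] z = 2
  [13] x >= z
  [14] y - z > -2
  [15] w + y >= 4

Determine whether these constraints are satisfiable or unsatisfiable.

From constraints 6 and 7: z ≥ w and w ≥ 2, so z ≥ 2. From constraints 10 and 13: z ≤ x and x ≤ 1, so z ≤ 1. But 1 < 2, so no value of z works.

Unsatisfiable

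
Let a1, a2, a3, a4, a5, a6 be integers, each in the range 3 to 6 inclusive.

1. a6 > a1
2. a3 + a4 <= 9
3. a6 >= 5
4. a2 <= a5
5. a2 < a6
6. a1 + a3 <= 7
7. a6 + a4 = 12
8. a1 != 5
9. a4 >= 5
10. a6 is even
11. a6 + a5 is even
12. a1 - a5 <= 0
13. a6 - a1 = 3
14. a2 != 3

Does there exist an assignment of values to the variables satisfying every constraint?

One satisfying assignment is a1 = 3, a2 = 4, a3 = 3, a4 = 6, a5 = 6, a6 = 6.
For the less obvious constraints — constraint 2: a3 + a4 = 9; constraint 6: a1 + a3 = 6 — and the others hold by inspection.

Satisfiable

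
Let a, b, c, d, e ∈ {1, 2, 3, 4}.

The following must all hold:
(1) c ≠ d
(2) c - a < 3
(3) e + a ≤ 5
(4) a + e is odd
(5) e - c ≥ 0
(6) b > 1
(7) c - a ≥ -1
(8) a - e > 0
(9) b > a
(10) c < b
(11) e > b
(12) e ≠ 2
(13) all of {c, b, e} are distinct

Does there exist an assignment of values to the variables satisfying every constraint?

Unsatisfiable

Constraints 8, 9, and 11 give e < a, a < b, b < e. Chaining: e < a < b < e, which forces e < e — impossible.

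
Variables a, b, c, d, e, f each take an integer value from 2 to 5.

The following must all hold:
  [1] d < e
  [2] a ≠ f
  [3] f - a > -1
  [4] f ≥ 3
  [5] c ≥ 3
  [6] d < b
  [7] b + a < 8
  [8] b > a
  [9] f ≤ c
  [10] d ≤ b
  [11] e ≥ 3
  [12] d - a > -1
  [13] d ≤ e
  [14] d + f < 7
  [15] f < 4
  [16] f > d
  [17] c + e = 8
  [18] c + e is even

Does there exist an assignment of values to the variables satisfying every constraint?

One satisfying assignment is a = 2, b = 5, c = 4, d = 2, e = 4, f = 3.
For the less obvious constraints — constraint 3: f - a = 1; constraint 7: b + a = 7 — and the others hold by inspection.

Satisfiable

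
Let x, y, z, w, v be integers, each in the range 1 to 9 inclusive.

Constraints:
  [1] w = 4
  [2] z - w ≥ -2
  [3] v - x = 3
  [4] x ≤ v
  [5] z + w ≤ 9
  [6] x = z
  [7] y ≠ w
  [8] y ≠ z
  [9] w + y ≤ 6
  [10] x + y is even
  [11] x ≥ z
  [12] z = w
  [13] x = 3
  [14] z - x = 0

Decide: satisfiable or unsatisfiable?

Constraint 13 fixes x = 3 and constraint 1 fixes w = 4. Constraints 6 and 12 give x = z = w, so x = w. But 3 ≠ 4 — contradiction.

Unsatisfiable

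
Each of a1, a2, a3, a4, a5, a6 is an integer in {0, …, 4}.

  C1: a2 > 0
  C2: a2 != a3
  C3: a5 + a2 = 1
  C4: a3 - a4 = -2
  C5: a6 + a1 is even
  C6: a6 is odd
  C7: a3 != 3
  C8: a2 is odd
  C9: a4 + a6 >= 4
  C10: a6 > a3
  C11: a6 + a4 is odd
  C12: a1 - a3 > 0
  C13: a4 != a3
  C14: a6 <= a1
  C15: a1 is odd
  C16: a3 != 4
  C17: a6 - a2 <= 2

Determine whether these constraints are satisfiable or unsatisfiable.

Satisfiable

One satisfying assignment is a1 = 3, a2 = 1, a3 = 0, a4 = 2, a5 = 0, a6 = 3.
For the less obvious constraints — constraint 3: a5 + a2 = 1; constraint 4: a3 - a4 = -2; constraint 9: a4 + a6 = 5 — and the others hold by inspection.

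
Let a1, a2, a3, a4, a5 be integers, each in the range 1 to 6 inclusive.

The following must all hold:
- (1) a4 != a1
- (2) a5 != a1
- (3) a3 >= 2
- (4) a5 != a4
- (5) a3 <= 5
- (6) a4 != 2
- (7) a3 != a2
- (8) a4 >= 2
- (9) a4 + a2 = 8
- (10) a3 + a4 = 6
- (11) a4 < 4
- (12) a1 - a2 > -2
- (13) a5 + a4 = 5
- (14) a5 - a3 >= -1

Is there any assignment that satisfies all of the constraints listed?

Setting (a1, a2, a3, a4, a5) = (4, 5, 3, 3, 2) satisfies everything: constraint 9: a4 + a2 = 8; constraint 10: a3 + a4 = 6; constraint 12: a1 - a2 = -1, and the others follow.

Satisfiable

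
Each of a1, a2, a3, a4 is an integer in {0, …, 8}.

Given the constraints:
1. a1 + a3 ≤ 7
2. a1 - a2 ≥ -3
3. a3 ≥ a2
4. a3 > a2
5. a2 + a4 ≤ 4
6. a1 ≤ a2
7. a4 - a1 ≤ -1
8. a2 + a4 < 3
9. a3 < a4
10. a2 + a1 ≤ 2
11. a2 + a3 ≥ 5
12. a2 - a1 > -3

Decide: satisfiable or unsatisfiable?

Unsatisfiable

Constraints 4, 6, 7, and 9 give a1 ≤ a2, a2 < a3, a3 < a4, a4 < a1. Chaining: a1 ≤ a2 < a3 < a4 < a1, which forces a1 < a1 — impossible.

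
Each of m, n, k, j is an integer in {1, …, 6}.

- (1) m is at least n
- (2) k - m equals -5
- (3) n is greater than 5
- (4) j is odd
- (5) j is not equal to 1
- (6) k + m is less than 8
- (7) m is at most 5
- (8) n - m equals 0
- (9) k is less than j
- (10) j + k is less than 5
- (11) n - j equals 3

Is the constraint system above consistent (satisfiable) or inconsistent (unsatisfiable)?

From constraint 3: n ≥ 6. From constraints 1 and 7: n ≤ m and m ≤ 5, so n ≤ 5. But 5 < 6, so no value of n works.

Unsatisfiable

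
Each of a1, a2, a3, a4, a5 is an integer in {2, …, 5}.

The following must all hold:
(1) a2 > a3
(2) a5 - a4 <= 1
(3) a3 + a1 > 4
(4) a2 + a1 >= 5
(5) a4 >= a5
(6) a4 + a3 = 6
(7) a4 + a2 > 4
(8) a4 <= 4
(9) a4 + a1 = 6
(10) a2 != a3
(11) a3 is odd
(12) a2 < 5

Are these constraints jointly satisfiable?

Satisfiable

Setting (a1, a2, a3, a4, a5) = (3, 4, 3, 3, 2) satisfies everything: constraint 2: a5 - a4 = -1; constraint 3: a3 + a1 = 6, and the others follow.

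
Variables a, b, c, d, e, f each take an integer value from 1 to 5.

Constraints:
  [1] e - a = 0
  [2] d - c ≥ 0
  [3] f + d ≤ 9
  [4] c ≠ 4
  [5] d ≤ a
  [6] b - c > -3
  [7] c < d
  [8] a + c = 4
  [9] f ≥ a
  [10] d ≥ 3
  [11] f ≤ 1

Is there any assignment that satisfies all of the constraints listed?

From constraints 5 and 10: a ≥ d and d ≥ 3, so a ≥ 3. From constraints 9 and 11: a ≤ f and f ≤ 1, so a ≤ 1. But 1 < 3, so no value of a works.

Unsatisfiable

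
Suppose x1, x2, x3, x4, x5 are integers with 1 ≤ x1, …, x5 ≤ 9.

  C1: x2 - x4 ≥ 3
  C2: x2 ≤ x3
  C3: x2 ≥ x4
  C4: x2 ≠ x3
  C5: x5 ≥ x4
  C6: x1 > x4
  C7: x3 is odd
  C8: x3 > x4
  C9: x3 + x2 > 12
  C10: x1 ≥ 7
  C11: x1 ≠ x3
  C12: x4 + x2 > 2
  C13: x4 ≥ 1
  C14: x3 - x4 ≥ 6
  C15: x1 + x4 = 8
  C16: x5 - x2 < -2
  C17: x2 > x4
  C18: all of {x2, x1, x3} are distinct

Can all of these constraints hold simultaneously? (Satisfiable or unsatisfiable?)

One satisfying assignment is x1 = 7, x2 = 4, x3 = 9, x4 = 1, x5 = 1.
For the less obvious constraints — constraint 1: x2 - x4 = 3; constraint 9: x3 + x2 = 13 — and the others hold by inspection.

Satisfiable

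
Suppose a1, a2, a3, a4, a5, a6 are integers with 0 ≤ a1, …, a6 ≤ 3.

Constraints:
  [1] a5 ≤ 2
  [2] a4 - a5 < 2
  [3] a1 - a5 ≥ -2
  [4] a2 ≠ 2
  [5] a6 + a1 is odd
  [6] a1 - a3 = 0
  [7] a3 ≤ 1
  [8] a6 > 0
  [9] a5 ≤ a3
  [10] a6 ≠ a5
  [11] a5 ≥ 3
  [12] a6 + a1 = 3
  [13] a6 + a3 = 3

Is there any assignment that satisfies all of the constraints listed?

From constraints 9 and 11: a3 ≥ a5 and a5 ≥ 3, so a3 ≥ 3. From constraint 7: a3 ≤ 1. But 1 < 3, so no value of a3 works.

Unsatisfiable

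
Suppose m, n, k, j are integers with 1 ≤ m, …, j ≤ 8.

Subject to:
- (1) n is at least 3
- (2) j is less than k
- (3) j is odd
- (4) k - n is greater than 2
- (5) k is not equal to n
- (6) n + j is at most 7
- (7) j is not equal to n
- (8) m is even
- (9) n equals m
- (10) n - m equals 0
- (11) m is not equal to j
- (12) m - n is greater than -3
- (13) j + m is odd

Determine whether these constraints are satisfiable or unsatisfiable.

Try m = 4, n = 4, k = 8, j = 3.
Check constraint 4: k - n = 4; constraint 6: n + j = 7. The remaining constraints are straightforward to verify.

Satisfiable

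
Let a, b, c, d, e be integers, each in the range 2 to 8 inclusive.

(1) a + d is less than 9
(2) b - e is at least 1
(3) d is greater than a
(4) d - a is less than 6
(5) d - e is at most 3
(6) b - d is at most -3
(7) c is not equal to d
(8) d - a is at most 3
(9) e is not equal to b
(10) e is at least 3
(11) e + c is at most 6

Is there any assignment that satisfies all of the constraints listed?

Unsatisfiable

Constraints 2, 5, and 6 give d − b ≥ 3, b − e ≥ 1, e − d ≥ -3.
Adding all 3 inequalities: the left sides telescope to 0, and the right sides sum to 3 + 1 + (-3) = 1. So 0 ≥ 1, which is false.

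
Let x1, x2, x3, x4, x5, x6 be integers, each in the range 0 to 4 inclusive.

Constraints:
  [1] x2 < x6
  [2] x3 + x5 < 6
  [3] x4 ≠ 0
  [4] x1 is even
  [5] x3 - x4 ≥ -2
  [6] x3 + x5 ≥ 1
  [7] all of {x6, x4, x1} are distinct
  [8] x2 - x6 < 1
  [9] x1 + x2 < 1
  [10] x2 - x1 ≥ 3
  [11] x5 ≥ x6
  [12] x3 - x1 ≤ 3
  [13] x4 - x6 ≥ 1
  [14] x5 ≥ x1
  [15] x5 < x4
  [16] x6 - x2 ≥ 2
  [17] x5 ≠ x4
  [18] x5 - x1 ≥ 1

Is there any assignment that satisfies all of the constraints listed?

Constraints 5, 10, 12, 13, and 16 give x2 − x1 ≥ 3, x1 − x3 ≥ -3, x3 − x4 ≥ -2, x4 − x6 ≥ 1, x6 − x2 ≥ 2.
Adding all 5 inequalities: the left sides telescope to 0, and the right sides sum to 3 + (-3) + (-2) + 1 + 2 = 1. So 0 ≥ 1, which is false.

Unsatisfiable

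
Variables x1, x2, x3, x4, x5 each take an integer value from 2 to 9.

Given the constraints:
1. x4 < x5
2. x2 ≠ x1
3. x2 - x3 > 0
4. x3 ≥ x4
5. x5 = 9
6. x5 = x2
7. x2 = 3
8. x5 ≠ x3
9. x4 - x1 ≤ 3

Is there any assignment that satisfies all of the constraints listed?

Unsatisfiable

Constraint 5 fixes x5 = 9 and constraint 7 fixes x2 = 3, but constraint 6 requires x5 = x2. Since 9 ≠ 3, contradiction.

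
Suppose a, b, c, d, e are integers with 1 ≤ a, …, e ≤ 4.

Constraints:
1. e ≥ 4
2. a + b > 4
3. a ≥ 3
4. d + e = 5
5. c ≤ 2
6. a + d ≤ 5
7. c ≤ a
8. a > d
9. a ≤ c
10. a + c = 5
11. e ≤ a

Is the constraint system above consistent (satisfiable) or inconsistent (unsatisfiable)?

Unsatisfiable

From constraints 1 and 11: a ≥ e and e ≥ 4, so a ≥ 4. From constraints 5 and 9: a ≤ c and c ≤ 2, so a ≤ 2. But 2 < 4, so no value of a works.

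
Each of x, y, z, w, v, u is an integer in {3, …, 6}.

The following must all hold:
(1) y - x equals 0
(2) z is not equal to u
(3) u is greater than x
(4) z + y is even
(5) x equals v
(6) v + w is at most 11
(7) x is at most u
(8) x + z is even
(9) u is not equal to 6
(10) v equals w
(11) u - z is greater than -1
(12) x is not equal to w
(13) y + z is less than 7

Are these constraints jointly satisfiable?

From constraints 5 and 10, x = v = w, so x = w. But constraint 12 says x ≠ w. Contradiction.

Unsatisfiable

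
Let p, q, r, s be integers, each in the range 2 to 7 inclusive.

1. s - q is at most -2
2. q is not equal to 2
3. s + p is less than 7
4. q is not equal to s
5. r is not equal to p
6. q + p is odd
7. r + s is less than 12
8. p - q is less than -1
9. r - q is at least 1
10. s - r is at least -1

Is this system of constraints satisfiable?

Unsatisfiable

Constraints 1, 9, and 10 give s − r ≥ -1, r − q ≥ 1, q − s ≥ 2.
Adding all 3 inequalities: the left sides telescope to 0, and the right sides sum to (-1) + 1 + 2 = 2. So 0 ≥ 2, which is false.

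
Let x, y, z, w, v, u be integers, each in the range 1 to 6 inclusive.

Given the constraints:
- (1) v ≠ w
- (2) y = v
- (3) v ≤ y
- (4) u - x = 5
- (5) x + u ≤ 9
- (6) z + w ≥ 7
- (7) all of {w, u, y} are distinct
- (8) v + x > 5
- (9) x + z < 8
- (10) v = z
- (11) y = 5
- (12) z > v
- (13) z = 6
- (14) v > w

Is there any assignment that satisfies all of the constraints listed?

Unsatisfiable

Constraint 11 fixes y = 5 and constraint 13 fixes z = 6. Constraints 2 and 10 give y = v = z, so y = z. But 5 ≠ 6 — contradiction.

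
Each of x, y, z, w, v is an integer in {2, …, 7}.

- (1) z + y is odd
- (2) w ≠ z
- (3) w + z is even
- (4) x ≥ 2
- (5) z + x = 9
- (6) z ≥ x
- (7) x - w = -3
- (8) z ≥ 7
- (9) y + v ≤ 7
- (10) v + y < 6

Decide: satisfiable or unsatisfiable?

Satisfiable

Try x = 2, y = 2, z = 7, w = 5, v = 2.
Check constraint 5: z + x = 9; constraint 7: x - w = -3; constraint 9: y + v = 4. The remaining constraints are straightforward to verify.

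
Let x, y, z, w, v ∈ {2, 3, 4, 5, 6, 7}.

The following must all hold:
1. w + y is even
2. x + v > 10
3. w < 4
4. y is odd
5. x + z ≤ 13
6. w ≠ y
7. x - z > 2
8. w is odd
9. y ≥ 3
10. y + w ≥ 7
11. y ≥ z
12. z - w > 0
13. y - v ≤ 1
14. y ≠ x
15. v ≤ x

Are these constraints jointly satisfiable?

Try x = 7, y = 5, z = 4, w = 3, v = 6.
Check constraint 2: x + v = 13; constraint 5: x + z = 11; constraint 7: x - z = 3. The remaining constraints are straightforward to verify.

Satisfiable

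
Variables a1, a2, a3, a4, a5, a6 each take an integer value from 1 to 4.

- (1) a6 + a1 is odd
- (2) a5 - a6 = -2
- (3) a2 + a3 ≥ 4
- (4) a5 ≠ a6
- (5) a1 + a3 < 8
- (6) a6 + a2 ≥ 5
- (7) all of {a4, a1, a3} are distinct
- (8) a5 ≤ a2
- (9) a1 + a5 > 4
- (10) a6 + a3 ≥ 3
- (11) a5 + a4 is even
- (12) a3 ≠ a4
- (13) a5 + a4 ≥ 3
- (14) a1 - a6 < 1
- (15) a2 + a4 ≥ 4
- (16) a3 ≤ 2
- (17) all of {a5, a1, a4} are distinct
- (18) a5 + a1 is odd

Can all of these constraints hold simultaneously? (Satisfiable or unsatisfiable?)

Satisfiable

One satisfying assignment is a1 = 3, a2 = 2, a3 = 2, a4 = 4, a5 = 2, a6 = 4.
For the less obvious constraints — constraint 2: a5 - a6 = -2; constraint 3: a2 + a3 = 4; constraint 5: a1 + a3 = 5 — and the others hold by inspection.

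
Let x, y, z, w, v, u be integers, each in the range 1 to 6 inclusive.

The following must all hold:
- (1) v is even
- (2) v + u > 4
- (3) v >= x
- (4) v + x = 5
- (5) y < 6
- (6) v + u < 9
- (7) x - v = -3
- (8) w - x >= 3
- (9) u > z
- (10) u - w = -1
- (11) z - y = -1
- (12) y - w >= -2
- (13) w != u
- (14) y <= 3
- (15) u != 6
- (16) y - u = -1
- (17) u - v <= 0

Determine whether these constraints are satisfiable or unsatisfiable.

Try x = 1, y = 2, z = 1, w = 4, v = 4, u = 3.
Check constraint 2: v + u = 7; constraint 4: v + x = 5; constraint 6: v + u = 7. The remaining constraints are straightforward to verify.

Satisfiable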